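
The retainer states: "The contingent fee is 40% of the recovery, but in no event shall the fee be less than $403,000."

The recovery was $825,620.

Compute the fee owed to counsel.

$403,000.00

40% of $825,620 = $330,248.00
That is below the $403,000 minimum, so the minimum applies.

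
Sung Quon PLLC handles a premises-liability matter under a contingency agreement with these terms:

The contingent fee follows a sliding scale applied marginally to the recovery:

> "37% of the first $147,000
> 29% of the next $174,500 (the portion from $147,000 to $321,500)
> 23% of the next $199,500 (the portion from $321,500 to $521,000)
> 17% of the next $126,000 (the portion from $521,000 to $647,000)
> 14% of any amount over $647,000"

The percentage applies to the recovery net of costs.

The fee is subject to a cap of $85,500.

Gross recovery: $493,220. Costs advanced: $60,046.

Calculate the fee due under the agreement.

$85,500.00

Fee base (net of costs): $493,220 − $60,046 = $433,174
First $147,000 at 37% = $54,390.00
Next $174,500 at 29% = $50,605.00
Remaining $111,674 at 23% = $25,685.02
Fee: $54,390.00 + $50,605.00 + $25,685.02 = $130,680.02
$130,680.02 exceeds the $85,500 cap, so the fee is capped at $85,500.00.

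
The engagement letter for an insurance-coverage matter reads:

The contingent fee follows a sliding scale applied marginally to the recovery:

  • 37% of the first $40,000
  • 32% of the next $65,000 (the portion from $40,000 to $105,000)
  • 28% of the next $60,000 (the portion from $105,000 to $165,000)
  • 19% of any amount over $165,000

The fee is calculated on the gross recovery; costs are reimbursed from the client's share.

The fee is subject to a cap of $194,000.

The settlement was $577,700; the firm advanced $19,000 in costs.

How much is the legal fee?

$130,813.00

Fee base is the gross recovery, $577,700; costs are reimbursed separately.
First $40,000 at 37% = $14,800.00
Next $65,000 at 32% = $20,800.00
Next $60,000 at 28% = $16,800.00
Remaining $412,700 at 19% = $78,413.00
Fee: $14,800.00 + $20,800.00 + $16,800.00 + $78,413.00 = $130,813.00
$130,813.00 is under the $194,000 cap.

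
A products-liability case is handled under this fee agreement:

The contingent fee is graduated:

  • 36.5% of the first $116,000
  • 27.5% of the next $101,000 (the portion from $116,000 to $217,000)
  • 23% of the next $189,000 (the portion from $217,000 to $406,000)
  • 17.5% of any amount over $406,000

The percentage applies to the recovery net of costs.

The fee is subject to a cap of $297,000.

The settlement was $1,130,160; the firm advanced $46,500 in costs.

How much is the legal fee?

Fee base (net of costs): $1,130,160 − $46,500 = $1,083,660
First $116,000 at 36.5% = $42,340.00
Next $101,000 at 27.5% = $27,775.00
Next $189,000 at 23% = $43,470.00
Remaining $677,660 at 17.5% = $118,590.50
Fee: $42,340.00 + $27,775.00 + $43,470.00 + $118,590.50 = $232,175.50
$232,175.50 is under the $297,000 cap.

$232,175.50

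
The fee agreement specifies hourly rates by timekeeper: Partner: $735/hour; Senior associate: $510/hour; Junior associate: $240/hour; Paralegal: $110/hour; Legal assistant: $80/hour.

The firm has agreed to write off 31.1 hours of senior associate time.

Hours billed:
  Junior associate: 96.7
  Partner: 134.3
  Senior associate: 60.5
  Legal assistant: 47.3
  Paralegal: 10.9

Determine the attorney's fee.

$141,895.50

Partner: 134.3 × $735 = $98,710.50
Senior associate: 60.5 × $510 = $30,855.00
Junior associate: 96.7 × $240 = $23,208.00
Paralegal: 10.9 × $110 = $1,199.00
Legal assistant: 47.3 × $80 = $3,784.00
Subtotal: $157,756.50
Write-off: 31.1 × $510 = $15,861.00
Total: $157,756.50 − $15,861.00 = $141,895.50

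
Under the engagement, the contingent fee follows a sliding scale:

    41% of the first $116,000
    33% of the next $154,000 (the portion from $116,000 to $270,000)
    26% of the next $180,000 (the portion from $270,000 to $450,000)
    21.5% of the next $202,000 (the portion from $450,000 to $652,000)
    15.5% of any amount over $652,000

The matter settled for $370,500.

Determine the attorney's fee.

$124,510.00

First $116,000 at 41% = $47,560.00
Next $154,000 at 33% = $50,820.00
Remaining $100,500 at 26% = $26,130.00
Fee: $47,560.00 + $50,820.00 + $26,130.00 = $124,510.00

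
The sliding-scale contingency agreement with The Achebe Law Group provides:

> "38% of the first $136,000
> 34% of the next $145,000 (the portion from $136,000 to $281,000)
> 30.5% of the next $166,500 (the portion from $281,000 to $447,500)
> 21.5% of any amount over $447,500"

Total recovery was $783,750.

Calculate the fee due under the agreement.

First $136,000 at 38% = $51,680.00
Next $145,000 at 34% = $49,300.00
Next $166,500 at 30.5% = $50,782.50
Remaining $336,250 at 21.5% = $72,293.75
Fee: $51,680.00 + $49,300.00 + $50,782.50 + $72,293.75 = $224,056.25

$224,056.25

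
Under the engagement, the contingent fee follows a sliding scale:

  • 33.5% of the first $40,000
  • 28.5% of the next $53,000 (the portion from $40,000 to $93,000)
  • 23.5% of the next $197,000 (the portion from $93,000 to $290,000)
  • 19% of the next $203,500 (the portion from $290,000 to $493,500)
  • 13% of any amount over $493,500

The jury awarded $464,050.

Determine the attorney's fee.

$107,869.50

First $40,000 at 33.5% = $13,400.00
Next $53,000 at 28.5% = $15,105.00
Next $197,000 at 23.5% = $46,295.00
Remaining $174,050 at 19% = $33,069.50
Fee: $13,400.00 + $15,105.00 + $46,295.00 + $33,069.50 = $107,869.50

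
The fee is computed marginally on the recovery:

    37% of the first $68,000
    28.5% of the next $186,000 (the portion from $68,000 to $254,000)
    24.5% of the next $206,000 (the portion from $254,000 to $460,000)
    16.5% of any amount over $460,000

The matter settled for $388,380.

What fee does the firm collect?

First $68,000 at 37% = $25,160.00
Next $186,000 at 28.5% = $53,010.00
Remaining $134,380 at 24.5% = $32,923.10
Fee: $25,160.00 + $53,010.00 + $32,923.10 = $111,093.10

$111,093.10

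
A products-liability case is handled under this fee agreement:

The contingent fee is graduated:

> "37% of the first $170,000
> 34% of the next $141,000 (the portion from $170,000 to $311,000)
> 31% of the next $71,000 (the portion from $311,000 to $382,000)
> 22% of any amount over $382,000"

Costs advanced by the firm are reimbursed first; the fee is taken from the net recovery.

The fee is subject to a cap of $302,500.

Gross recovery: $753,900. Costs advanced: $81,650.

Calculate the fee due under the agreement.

Fee base (net of costs): $753,900 − $81,650 = $672,250
First $170,000 at 37% = $62,900.00
Next $141,000 at 34% = $47,940.00
Next $71,000 at 31% = $22,010.00
Remaining $290,250 at 22% = $63,855.00
Fee: $62,900.00 + $47,940.00 + $22,010.00 + $63,855.00 = $196,705.00
$196,705.00 is under the $302,500 cap.

$196,705.00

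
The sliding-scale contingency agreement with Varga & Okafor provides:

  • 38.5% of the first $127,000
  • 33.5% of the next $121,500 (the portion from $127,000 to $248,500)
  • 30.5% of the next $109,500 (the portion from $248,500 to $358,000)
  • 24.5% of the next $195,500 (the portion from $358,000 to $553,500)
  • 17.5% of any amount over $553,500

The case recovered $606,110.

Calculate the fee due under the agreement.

$180,099.25

First $127,000 at 38.5% = $48,895.00
Next $121,500 at 33.5% = $40,702.50
Next $109,500 at 30.5% = $33,397.50
Next $195,500 at 24.5% = $47,897.50
Remaining $52,610 at 17.5% = $9,206.75
Fee: $48,895.00 + $40,702.50 + $33,397.50 + $47,897.50 + $9,206.75 = $180,099.25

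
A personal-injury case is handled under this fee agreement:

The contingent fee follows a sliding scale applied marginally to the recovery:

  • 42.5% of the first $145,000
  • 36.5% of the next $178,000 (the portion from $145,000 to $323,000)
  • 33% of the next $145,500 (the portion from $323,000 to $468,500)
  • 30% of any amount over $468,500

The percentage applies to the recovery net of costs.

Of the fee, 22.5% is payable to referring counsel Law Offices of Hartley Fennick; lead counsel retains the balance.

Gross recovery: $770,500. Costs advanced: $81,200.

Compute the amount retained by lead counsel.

Fee base (net of costs): $770,500 − $81,200 = $689,300
First $145,000 at 42.5% = $61,625.00
Next $178,000 at 36.5% = $64,970.00
Next $145,500 at 33% = $48,015.00
Remaining $220,800 at 30% = $66,240.00
Fee: $61,625.00 + $64,970.00 + $48,015.00 + $66,240.00 = $240,850.00
Referral share: 22.5% of $240,850.00 = $54,191.25; lead counsel retains $240,850.00 − $54,191.25 = $186,658.75.

$186,658.75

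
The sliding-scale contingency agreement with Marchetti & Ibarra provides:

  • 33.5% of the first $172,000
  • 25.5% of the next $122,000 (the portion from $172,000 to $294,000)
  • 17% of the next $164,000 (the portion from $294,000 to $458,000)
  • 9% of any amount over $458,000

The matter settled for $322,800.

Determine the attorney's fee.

First $172,000 at 33.5% = $57,620.00
Next $122,000 at 25.5% = $31,110.00
Remaining $28,800 at 17% = $4,896.00
Fee: $57,620.00 + $31,110.00 + $4,896.00 = $93,626.00

$93,626.00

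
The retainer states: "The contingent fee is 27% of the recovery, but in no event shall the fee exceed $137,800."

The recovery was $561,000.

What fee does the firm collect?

27% of $561,000 = $151,470.00
That exceeds the $137,800 cap, so the fee is capped at $137,800.

$137,800.00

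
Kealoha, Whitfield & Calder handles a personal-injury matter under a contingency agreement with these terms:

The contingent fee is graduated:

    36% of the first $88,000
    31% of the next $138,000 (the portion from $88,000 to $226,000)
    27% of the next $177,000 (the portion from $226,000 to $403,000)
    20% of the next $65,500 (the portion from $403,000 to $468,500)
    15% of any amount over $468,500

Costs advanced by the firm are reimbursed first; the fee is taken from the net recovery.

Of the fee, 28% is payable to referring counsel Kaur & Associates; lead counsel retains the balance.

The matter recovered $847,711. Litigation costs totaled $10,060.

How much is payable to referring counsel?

$53,402.34

Fee base (net of costs): $847,711 − $10,060 = $837,651
First $88,000 at 36% = $31,680.00
Next $138,000 at 31% = $42,780.00
Next $177,000 at 27% = $47,790.00
Next $65,500 at 20% = $13,100.00
Remaining $369,151 at 15% = $55,372.65
Fee: $31,680.00 + $42,780.00 + $47,790.00 + $13,100.00 + $55,372.65 = $190,722.65
Referral share: 28% of $190,722.65 = $53,402.34; lead counsel retains $190,722.65 − $53,402.34 = $137,320.31.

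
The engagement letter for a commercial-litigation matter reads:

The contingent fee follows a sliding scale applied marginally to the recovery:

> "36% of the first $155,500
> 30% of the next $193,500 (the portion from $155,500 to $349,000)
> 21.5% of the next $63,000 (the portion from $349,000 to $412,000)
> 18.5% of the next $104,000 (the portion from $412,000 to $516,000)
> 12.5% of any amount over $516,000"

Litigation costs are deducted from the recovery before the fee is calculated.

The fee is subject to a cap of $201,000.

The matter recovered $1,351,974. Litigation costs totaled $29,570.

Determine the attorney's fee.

Fee base (net of costs): $1,351,974 − $29,570 = $1,322,404
First $155,500 at 36% = $55,980.00
Next $193,500 at 30% = $58,050.00
Next $63,000 at 21.5% = $13,545.00
Next $104,000 at 18.5% = $19,240.00
Remaining $806,404 at 12.5% = $100,800.50
Fee: $55,980.00 + $58,050.00 + $13,545.00 + $19,240.00 + $100,800.50 = $247,615.50
$247,615.50 exceeds the $201,000 cap, so the fee is capped at $201,000.00.

$201,000.00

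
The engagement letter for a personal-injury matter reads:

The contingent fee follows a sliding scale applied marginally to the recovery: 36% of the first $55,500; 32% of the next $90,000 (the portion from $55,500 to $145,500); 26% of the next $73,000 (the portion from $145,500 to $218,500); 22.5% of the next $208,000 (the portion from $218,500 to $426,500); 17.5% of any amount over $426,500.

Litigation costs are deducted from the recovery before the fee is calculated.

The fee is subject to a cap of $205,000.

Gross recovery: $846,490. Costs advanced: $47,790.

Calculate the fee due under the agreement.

$179,695.00

Fee base (net of costs): $846,490 − $47,790 = $798,700
First $55,500 at 36% = $19,980.00
Next $90,000 at 32% = $28,800.00
Next $73,000 at 26% = $18,980.00
Next $208,000 at 22.5% = $46,800.00
Remaining $372,200 at 17.5% = $65,135.00
Fee: $19,980.00 + $28,800.00 + $18,980.00 + $46,800.00 + $65,135.00 = $179,695.00
$179,695.00 is under the $205,000 cap.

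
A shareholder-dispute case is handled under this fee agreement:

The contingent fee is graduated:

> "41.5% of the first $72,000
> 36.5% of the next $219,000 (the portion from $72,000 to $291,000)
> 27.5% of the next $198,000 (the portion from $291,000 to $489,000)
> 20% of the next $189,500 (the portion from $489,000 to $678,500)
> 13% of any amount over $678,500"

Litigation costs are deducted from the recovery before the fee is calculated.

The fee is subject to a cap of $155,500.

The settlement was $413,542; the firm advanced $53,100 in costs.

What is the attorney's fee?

Fee base (net of costs): $413,542 − $53,100 = $360,442
First $72,000 at 41.5% = $29,880.00
Next $219,000 at 36.5% = $79,935.00
Remaining $69,442 at 27.5% = $19,096.55
Fee: $29,880.00 + $79,935.00 + $19,096.55 = $128,911.55
$128,911.55 is under the $155,500 cap.

$128,911.55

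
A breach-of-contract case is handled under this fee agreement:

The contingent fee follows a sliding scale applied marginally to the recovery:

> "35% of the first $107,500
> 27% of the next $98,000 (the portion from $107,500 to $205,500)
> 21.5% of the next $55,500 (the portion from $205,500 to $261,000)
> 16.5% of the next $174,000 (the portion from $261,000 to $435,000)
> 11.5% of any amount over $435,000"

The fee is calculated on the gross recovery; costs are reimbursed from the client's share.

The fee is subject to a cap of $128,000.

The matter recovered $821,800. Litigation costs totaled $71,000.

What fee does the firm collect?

Fee base is the gross recovery, $821,800; costs are reimbursed separately.
First $107,500 at 35% = $37,625.00
Next $98,000 at 27% = $26,460.00
Next $55,500 at 21.5% = $11,932.50
Next $174,000 at 16.5% = $28,710.00
Remaining $386,800 at 11.5% = $44,482.00
Fee: $37,625.00 + $26,460.00 + $11,932.50 + $28,710.00 + $44,482.00 = $149,209.50
$149,209.50 exceeds the $128,000 cap, so the fee is capped at $128,000.00.

$128,000.00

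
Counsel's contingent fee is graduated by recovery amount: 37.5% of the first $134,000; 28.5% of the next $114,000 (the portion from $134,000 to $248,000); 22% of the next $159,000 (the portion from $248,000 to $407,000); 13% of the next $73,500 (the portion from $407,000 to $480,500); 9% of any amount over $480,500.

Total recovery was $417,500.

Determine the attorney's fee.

First $134,000 at 37.5% = $50,250.00
Next $114,000 at 28.5% = $32,490.00
Next $159,000 at 22% = $34,980.00
Remaining $10,500 at 13% = $1,365.00
Fee: $50,250.00 + $32,490.00 + $34,980.00 + $1,365.00 = $119,085.00

$119,085.00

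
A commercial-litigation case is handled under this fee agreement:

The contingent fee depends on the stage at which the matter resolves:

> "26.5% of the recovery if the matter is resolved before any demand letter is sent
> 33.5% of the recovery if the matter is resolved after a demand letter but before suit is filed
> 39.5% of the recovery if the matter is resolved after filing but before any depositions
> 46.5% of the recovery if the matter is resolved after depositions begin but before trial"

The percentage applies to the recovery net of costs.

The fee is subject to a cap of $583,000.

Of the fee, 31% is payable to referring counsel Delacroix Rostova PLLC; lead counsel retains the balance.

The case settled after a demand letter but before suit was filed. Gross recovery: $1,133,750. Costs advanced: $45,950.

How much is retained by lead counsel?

Fee base (net of costs): $1,133,750 − $45,950 = $1,087,800
The matter settled after a demand letter but before suit was filed, so the 33.5% rate applies.
$1,087,800 × 33.5% = $364,413.00
$364,413.00 is under the $583,000 cap.
Referral share: 31% of $364,413.00 = $112,968.03; lead counsel retains $364,413.00 − $112,968.03 = $251,444.97.

$251,444.97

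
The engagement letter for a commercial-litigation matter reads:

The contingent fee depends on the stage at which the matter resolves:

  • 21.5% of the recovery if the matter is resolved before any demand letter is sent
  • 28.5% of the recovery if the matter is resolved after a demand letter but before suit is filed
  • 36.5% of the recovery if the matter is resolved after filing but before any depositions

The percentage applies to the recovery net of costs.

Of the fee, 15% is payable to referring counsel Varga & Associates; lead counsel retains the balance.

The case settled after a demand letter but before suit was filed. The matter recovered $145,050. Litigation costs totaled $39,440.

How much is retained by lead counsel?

Fee base (net of costs): $145,050 − $39,440 = $105,610
The matter settled after a demand letter but before suit was filed, so the 28.5% rate applies.
$105,610 × 28.5% = $30,098.85
Referral share: 15% of $30,098.85 = $4,514.83; lead counsel retains $30,098.85 − $4,514.83 = $25,584.02.

$25,584.02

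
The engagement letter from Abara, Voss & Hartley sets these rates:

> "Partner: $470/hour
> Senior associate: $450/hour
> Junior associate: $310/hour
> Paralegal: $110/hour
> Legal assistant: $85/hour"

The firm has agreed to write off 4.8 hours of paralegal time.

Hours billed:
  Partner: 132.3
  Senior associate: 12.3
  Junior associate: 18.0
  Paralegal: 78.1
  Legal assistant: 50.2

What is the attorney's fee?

Partner: 132.3 × $470 = $62,181.00
Senior associate: 12.3 × $450 = $5,535.00
Junior associate: 18.0 × $310 = $5,580.00
Paralegal: 78.1 × $110 = $8,591.00
Legal assistant: 50.2 × $85 = $4,267.00
Subtotal: $86,154.00
Write-off: 4.8 × $110 = $528.00
Total: $86,154.00 − $528.00 = $85,626.00

$85,626.00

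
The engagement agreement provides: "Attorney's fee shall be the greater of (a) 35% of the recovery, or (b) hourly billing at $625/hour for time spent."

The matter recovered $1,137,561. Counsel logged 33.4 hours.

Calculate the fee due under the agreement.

(a) 35% of $1,137,561 = $398,146.35
(b) 33.4 × $625 = $20,875.00
The greater is (a): $398,146.35.

$398,146.35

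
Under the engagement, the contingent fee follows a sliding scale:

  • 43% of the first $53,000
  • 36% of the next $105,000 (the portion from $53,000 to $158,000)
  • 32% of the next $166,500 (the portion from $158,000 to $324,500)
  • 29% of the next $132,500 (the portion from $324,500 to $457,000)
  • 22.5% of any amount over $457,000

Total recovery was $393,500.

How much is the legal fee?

$133,880.00

First $53,000 at 43% = $22,790.00
Next $105,000 at 36% = $37,800.00
Next $166,500 at 32% = $53,280.00
Remaining $69,000 at 29% = $20,010.00
Fee: $22,790.00 + $37,800.00 + $53,280.00 + $20,010.00 = $133,880.00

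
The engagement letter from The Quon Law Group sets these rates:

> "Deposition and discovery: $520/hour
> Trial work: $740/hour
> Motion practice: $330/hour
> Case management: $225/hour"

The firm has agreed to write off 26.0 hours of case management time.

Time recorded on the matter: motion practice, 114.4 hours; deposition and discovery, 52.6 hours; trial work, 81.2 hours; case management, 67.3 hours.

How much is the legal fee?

$134,484.50

Deposition and discovery: 52.6 × $520 = $27,352.00
Trial work: 81.2 × $740 = $60,088.00
Motion practice: 114.4 × $330 = $37,752.00
Case management: 67.3 × $225 = $15,142.50
Subtotal: $140,334.50
Write-off: 26.0 × $225 = $5,850.00
Total: $140,334.50 − $5,850.00 = $134,484.50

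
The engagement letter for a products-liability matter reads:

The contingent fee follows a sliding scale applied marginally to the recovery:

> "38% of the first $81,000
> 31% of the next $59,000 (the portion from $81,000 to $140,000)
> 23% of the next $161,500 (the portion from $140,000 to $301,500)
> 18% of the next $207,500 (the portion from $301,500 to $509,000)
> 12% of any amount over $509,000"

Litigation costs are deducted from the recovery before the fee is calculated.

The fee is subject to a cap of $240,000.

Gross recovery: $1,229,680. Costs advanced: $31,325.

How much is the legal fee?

$206,287.60

Fee base (net of costs): $1,229,680 − $31,325 = $1,198,355
First $81,000 at 38% = $30,780.00
Next $59,000 at 31% = $18,290.00
Next $161,500 at 23% = $37,145.00
Next $207,500 at 18% = $37,350.00
Remaining $689,355 at 12% = $82,722.60
Fee: $30,780.00 + $18,290.00 + $37,145.00 + $37,350.00 + $82,722.60 = $206,287.60
$206,287.60 is under the $240,000 cap.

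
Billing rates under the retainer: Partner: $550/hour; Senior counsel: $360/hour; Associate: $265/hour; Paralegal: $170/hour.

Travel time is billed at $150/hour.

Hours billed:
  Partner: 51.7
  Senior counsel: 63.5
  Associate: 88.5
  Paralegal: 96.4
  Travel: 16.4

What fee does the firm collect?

Partner: 51.7 × $550 = $28,435.00
Senior counsel: 63.5 × $360 = $22,860.00
Associate: 88.5 × $265 = $23,452.50
Paralegal: 96.4 × $170 = $16,388.00
Subtotal: $28,435.00 + $22,860.00 + $23,452.50 + $16,388.00 = $91,135.50
Travel: 16.4 × $150 = $2,460.00
Total: $91,135.50 + $2,460.00 = $93,595.50

$93,595.50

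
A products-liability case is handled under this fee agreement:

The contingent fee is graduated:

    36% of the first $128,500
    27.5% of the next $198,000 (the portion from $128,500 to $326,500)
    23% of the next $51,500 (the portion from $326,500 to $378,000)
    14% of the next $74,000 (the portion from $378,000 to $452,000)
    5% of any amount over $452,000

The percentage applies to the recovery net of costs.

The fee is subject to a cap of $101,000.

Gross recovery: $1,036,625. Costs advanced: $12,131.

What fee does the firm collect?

Fee base (net of costs): $1,036,625 − $12,131 = $1,024,494
First $128,500 at 36% = $46,260.00
Next $198,000 at 27.5% = $54,450.00
Next $51,500 at 23% = $11,845.00
Next $74,000 at 14% = $10,360.00
Remaining $572,494 at 5% = $28,624.70
Fee: $46,260.00 + $54,450.00 + $11,845.00 + $10,360.00 + $28,624.70 = $151,539.70
$151,539.70 exceeds the $101,000 cap, so the fee is capped at $101,000.00.

$101,000.00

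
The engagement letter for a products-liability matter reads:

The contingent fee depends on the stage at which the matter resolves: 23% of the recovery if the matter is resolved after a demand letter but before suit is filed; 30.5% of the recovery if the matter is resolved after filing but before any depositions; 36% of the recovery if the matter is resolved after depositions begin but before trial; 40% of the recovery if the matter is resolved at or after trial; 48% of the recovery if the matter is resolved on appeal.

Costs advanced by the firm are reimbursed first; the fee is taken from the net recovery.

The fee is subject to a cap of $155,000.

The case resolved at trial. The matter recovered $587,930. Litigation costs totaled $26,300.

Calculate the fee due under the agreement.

Fee base (net of costs): $587,930 − $26,300 = $561,630
The matter resolved at trial, so the 40% rate applies.
$561,630 × 40% = $224,652.00
$224,652.00 exceeds the $155,000 cap, so the fee is capped at $155,000.00.

$155,000.00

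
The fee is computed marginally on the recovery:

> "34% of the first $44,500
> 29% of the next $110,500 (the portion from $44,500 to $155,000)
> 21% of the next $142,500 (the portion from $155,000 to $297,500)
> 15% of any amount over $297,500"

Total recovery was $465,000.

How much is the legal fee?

First $44,500 at 34% = $15,130.00
Next $110,500 at 29% = $32,045.00
Next $142,500 at 21% = $29,925.00
Remaining $167,500 at 15% = $25,125.00
Fee: $15,130.00 + $32,045.00 + $29,925.00 + $25,125.00 = $102,225.00

$102,225.00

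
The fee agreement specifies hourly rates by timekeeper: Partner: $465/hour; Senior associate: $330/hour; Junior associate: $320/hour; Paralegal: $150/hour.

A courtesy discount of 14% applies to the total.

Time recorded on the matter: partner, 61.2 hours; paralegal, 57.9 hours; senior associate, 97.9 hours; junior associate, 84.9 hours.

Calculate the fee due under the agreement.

$83,091.48

Partner: 61.2 × $465 = $28,458.00
Senior associate: 97.9 × $330 = $32,307.00
Junior associate: 84.9 × $320 = $27,168.00
Paralegal: 57.9 × $150 = $8,685.00
Subtotal: $96,618.00
Less 14% discount: −$13,526.52
Total: $96,618.00 − $13,526.52 = $83,091.48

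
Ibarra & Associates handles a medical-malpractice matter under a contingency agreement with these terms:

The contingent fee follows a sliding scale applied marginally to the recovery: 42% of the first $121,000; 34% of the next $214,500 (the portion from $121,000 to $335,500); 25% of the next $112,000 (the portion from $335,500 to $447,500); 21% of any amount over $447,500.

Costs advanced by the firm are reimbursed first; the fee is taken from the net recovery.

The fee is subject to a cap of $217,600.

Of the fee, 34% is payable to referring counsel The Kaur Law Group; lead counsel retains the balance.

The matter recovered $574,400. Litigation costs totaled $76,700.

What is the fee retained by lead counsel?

$107,112.72

Fee base (net of costs): $574,400 − $76,700 = $497,700
First $121,000 at 42% = $50,820.00
Next $214,500 at 34% = $72,930.00
Next $112,000 at 25% = $28,000.00
Remaining $50,200 at 21% = $10,542.00
Fee: $50,820.00 + $72,930.00 + $28,000.00 + $10,542.00 = $162,292.00
$162,292.00 is under the $217,600 cap.
Referral share: 34% of $162,292.00 = $55,179.28; lead counsel retains $162,292.00 − $55,179.28 = $107,112.72.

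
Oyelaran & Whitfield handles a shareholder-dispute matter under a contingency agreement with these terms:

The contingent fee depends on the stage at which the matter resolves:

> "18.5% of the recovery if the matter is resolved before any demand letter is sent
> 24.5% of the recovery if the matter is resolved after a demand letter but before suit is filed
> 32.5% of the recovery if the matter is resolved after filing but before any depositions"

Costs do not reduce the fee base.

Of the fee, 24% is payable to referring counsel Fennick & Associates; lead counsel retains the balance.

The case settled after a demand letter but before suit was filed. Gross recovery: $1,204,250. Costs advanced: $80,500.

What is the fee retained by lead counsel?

$224,231.35

Fee base is the gross recovery, $1,204,250; costs are reimbursed separately.
The matter settled after a demand letter but before suit was filed, so the 24.5% rate applies.
$1,204,250 × 24.5% = $295,041.25
Referral share: 24% of $295,041.25 = $70,809.90; lead counsel retains $295,041.25 − $70,809.90 = $224,231.35.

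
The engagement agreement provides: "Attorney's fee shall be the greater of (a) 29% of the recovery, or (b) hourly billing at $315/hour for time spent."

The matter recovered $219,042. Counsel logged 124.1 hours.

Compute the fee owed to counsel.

$63,522.18

(a) 29% of $219,042 = $63,522.18
(b) 124.1 × $315 = $39,091.50
The greater is (a): $63,522.18.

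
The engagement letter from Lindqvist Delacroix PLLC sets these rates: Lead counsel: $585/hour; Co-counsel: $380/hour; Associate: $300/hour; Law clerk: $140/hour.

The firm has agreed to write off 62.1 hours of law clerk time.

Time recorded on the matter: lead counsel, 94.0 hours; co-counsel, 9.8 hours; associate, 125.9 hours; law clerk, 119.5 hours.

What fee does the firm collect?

Lead counsel: 94.0 × $585 = $54,990.00
Co-counsel: 9.8 × $380 = $3,724.00
Associate: 125.9 × $300 = $37,770.00
Law clerk: 119.5 × $140 = $16,730.00
Subtotal: $113,214.00
Write-off: 62.1 × $140 = $8,694.00
Total: $113,214.00 − $8,694.00 = $104,520.00

$104,520.00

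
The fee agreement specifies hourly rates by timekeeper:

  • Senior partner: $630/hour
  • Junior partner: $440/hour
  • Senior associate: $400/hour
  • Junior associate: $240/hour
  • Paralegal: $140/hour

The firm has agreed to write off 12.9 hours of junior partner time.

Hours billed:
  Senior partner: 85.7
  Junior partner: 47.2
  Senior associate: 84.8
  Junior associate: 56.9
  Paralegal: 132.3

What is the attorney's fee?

Senior partner: 85.7 × $630 = $53,991.00
Junior partner: 47.2 × $440 = $20,768.00
Senior associate: 84.8 × $400 = $33,920.00
Junior associate: 56.9 × $240 = $13,656.00
Paralegal: 132.3 × $140 = $18,522.00
Subtotal: $140,857.00
Write-off: 12.9 × $440 = $5,676.00
Total: $140,857.00 − $5,676.00 = $135,181.00

$135,181.00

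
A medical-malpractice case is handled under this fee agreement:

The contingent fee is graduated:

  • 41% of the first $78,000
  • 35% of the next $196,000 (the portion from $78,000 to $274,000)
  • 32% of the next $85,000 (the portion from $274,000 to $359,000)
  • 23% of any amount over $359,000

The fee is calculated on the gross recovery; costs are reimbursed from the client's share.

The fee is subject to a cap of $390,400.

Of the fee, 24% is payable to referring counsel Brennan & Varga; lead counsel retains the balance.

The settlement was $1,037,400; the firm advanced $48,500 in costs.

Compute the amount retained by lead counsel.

Fee base is the gross recovery, $1,037,400; costs are reimbursed separately.
First $78,000 at 41% = $31,980.00
Next $196,000 at 35% = $68,600.00
Next $85,000 at 32% = $27,200.00
Remaining $678,400 at 23% = $156,032.00
Fee: $31,980.00 + $68,600.00 + $27,200.00 + $156,032.00 = $283,812.00
$283,812.00 is under the $390,400 cap.
Referral share: 24% of $283,812.00 = $68,114.88; lead counsel retains $283,812.00 − $68,114.88 = $215,697.12.

$215,697.12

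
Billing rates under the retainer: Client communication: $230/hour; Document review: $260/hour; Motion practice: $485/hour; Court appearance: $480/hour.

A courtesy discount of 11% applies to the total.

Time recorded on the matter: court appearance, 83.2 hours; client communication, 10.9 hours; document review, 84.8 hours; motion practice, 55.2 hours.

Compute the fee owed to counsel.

$81,224.07

Client communication: 10.9 × $230 = $2,507.00
Document review: 84.8 × $260 = $22,048.00
Motion practice: 55.2 × $485 = $26,772.00
Court appearance: 83.2 × $480 = $39,936.00
Subtotal: $91,263.00
Less 11% discount: −$10,038.93
Total: $91,263.00 − $10,038.93 = $81,224.07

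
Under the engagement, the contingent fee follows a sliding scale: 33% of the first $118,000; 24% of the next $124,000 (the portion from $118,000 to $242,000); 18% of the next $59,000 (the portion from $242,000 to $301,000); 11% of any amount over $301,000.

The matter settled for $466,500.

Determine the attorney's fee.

First $118,000 at 33% = $38,940.00
Next $124,000 at 24% = $29,760.00
Next $59,000 at 18% = $10,620.00
Remaining $165,500 at 11% = $18,205.00
Fee: $38,940.00 + $29,760.00 + $10,620.00 + $18,205.00 = $97,525.00

$97,525.00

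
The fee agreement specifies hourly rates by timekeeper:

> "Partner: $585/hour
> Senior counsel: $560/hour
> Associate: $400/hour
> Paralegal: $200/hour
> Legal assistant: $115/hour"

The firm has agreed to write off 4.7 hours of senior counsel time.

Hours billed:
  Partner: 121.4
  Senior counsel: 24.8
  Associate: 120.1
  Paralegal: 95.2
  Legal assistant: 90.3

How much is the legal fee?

Partner: 121.4 × $585 = $71,019.00
Senior counsel: 24.8 × $560 = $13,888.00
Associate: 120.1 × $400 = $48,040.00
Paralegal: 95.2 × $200 = $19,040.00
Legal assistant: 90.3 × $115 = $10,384.50
Subtotal: $162,371.50
Write-off: 4.7 × $560 = $2,632.00
Total: $162,371.50 − $2,632.00 = $159,739.50

$159,739.50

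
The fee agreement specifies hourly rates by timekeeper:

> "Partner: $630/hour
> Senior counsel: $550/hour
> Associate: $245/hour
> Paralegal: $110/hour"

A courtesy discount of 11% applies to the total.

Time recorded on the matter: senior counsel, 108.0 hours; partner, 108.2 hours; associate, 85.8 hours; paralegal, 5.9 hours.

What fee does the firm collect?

$132,820.04

Partner: 108.2 × $630 = $68,166.00
Senior counsel: 108.0 × $550 = $59,400.00
Associate: 85.8 × $245 = $21,021.00
Paralegal: 5.9 × $110 = $649.00
Subtotal: $149,236.00
Less 11% discount: −$16,415.96
Total: $149,236.00 − $16,415.96 = $132,820.04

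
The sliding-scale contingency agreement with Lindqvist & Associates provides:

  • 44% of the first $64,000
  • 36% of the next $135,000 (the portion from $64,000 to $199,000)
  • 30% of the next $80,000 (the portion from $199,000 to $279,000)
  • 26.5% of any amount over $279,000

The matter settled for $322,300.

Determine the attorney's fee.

$112,234.50

First $64,000 at 44% = $28,160.00
Next $135,000 at 36% = $48,600.00
Next $80,000 at 30% = $24,000.00
Remaining $43,300 at 26.5% = $11,474.50
Fee: $28,160.00 + $48,600.00 + $24,000.00 + $11,474.50 = $112,234.50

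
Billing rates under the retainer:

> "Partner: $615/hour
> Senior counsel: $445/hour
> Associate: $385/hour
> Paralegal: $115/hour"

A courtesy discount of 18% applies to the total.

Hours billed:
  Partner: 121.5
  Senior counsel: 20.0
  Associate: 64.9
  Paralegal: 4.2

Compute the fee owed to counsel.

$89,455.44

Partner: 121.5 × $615 = $74,722.50
Senior counsel: 20.0 × $445 = $8,900.00
Associate: 64.9 × $385 = $24,986.50
Paralegal: 4.2 × $115 = $483.00
Subtotal: $109,092.00
Less 18% discount: −$19,636.56
Total: $109,092.00 − $19,636.56 = $89,455.44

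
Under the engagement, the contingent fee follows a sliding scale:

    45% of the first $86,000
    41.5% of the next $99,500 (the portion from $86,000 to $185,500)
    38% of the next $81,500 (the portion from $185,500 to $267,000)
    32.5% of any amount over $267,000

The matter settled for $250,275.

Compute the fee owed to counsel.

First $86,000 at 45% = $38,700.00
Next $99,500 at 41.5% = $41,292.50
Remaining $64,775 at 38% = $24,614.50
Fee: $38,700.00 + $41,292.50 + $24,614.50 = $104,607.00

$104,607.00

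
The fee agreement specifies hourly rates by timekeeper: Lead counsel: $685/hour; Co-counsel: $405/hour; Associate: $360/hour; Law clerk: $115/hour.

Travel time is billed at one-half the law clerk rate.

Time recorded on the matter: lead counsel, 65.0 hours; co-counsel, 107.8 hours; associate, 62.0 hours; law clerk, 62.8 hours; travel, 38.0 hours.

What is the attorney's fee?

$119,911.00

Lead counsel: 65.0 × $685 = $44,525.00
Co-counsel: 107.8 × $405 = $43,659.00
Associate: 62.0 × $360 = $22,320.00
Law clerk: 62.8 × $115 = $7,222.00
Subtotal: $44,525.00 + $43,659.00 + $22,320.00 + $7,222.00 = $117,726.00
Travel: 38.0 × ($115 ÷ 2) = 38.0 × $57.50 = $2,185.00
Total: $117,726.00 + $2,185.00 = $119,911.00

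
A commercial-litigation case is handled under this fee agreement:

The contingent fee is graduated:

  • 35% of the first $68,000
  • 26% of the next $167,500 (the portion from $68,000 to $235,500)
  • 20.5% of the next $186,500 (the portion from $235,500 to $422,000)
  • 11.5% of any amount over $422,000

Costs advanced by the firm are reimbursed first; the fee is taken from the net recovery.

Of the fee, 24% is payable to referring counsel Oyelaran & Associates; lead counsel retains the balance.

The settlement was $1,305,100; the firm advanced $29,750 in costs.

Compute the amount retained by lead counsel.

Fee base (net of costs): $1,305,100 − $29,750 = $1,275,350
First $68,000 at 35% = $23,800.00
Next $167,500 at 26% = $43,550.00
Next $186,500 at 20.5% = $38,232.50
Remaining $853,350 at 11.5% = $98,135.25
Fee: $23,800.00 + $43,550.00 + $38,232.50 + $98,135.25 = $203,717.75
Referral share: 24% of $203,717.75 = $48,892.26; lead counsel retains $203,717.75 − $48,892.26 = $154,825.49.

$154,825.49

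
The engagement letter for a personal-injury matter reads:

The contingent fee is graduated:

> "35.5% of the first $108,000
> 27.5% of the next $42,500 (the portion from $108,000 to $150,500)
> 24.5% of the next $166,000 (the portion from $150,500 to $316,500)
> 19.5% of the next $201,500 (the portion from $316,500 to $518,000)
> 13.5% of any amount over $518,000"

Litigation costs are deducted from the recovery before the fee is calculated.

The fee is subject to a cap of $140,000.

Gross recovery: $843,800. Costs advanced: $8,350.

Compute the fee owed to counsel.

Fee base (net of costs): $843,800 − $8,350 = $835,450
First $108,000 at 35.5% = $38,340.00
Next $42,500 at 27.5% = $11,687.50
Next $166,000 at 24.5% = $40,670.00
Next $201,500 at 19.5% = $39,292.50
Remaining $317,450 at 13.5% = $42,855.75
Fee: $38,340.00 + $11,687.50 + $40,670.00 + $39,292.50 + $42,855.75 = $172,845.75
$172,845.75 exceeds the $140,000 cap, so the fee is capped at $140,000.00.

$140,000.00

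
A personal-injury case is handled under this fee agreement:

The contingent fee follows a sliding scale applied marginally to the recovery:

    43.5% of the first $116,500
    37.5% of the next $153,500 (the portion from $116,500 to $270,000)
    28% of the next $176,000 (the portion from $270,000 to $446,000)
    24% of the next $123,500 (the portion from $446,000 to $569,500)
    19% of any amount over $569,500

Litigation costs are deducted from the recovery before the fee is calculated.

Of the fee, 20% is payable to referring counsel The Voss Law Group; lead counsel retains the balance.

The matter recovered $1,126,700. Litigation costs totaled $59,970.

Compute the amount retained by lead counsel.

Fee base (net of costs): $1,126,700 − $59,970 = $1,066,730
First $116,500 at 43.5% = $50,677.50
Next $153,500 at 37.5% = $57,562.50
Next $176,000 at 28% = $49,280.00
Next $123,500 at 24% = $29,640.00
Remaining $497,230 at 19% = $94,473.70
Fee: $50,677.50 + $57,562.50 + $49,280.00 + $29,640.00 + $94,473.70 = $281,633.70
Referral share: 20% of $281,633.70 = $56,326.74; lead counsel retains $281,633.70 − $56,326.74 = $225,306.96.

$225,306.96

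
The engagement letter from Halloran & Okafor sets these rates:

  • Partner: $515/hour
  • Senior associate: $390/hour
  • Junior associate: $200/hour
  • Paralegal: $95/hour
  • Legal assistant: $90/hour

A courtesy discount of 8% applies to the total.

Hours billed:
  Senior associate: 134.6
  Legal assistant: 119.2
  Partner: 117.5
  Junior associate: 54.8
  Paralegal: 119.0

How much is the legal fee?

Partner: 117.5 × $515 = $60,512.50
Senior associate: 134.6 × $390 = $52,494.00
Junior associate: 54.8 × $200 = $10,960.00
Paralegal: 119.0 × $95 = $11,305.00
Legal assistant: 119.2 × $90 = $10,728.00
Subtotal: $145,999.50
Less 8% discount: −$11,679.96
Total: $145,999.50 − $11,679.96 = $134,319.54

$134,319.54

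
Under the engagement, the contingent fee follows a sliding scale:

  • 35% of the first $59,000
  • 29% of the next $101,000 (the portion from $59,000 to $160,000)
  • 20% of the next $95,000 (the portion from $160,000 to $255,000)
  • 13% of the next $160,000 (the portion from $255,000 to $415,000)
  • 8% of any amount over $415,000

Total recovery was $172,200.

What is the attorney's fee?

First $59,000 at 35% = $20,650.00
Next $101,000 at 29% = $29,290.00
Remaining $12,200 at 20% = $2,440.00
Fee: $20,650.00 + $29,290.00 + $2,440.00 = $52,380.00

$52,380.00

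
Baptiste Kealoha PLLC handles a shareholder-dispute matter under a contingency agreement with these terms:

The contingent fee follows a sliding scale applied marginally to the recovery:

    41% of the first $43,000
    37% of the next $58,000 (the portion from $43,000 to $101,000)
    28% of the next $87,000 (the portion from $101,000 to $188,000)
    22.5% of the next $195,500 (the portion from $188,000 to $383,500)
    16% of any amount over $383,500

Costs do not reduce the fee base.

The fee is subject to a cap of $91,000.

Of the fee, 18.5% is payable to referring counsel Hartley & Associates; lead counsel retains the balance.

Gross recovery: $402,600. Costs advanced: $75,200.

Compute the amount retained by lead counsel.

$74,165.00

Fee base is the gross recovery, $402,600; costs are reimbursed separately.
First $43,000 at 41% = $17,630.00
Next $58,000 at 37% = $21,460.00
Next $87,000 at 28% = $24,360.00
Next $195,500 at 22.5% = $43,987.50
Remaining $19,100 at 16% = $3,056.00
Fee: $17,630.00 + $21,460.00 + $24,360.00 + $43,987.50 + $3,056.00 = $110,493.50
$110,493.50 exceeds the $91,000 cap, so the fee is capped at $91,000.00.
Referral share: 18.5% of $91,000.00 = $16,835.00; lead counsel retains $91,000.00 − $16,835.00 = $74,165.00.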